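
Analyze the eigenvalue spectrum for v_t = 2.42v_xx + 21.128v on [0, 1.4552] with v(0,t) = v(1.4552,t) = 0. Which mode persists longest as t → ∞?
Eigenvalues: λₙ = 2.42n²π²/1.4552² - 21.128.
First three modes:
  n=1: λ₁ = 2.42π²/1.4552² - 21.128 ≈ -9.849
  n=2: λ₂ = 9.68π²/1.4552² - 21.128 ≈ 23.988
  n=3: λ₃ = 21.78π²/1.4552² - 21.128 ≈ 80.383
Since 2.42π²/1.4552² ≈ 11.279 < 21.128, λ₁ < 0.
The n=1 mode grows fastest (−λₙ is largest for n=1) → dominates.
Asymptotic: v ~ c₁ sin(πx/1.4552) e^{9.849t} (exponential growth at rate −λ₁ ≈ 9.849).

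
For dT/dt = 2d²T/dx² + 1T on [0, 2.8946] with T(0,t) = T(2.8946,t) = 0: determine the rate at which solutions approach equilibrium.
Eigenvalues: λₙ = 2n²π²/2.8946² - 1.
First three modes:
  n=1: λ₁ = 2π²/2.8946² - 1 ≈ 1.356
  n=2: λ₂ = 8π²/2.8946² - 1 ≈ 8.424
  n=3: λ₃ = 18π²/2.8946² - 1 ≈ 20.203
Since 2π²/2.8946² ≈ 2.356 > 1, all λₙ > 0.
The n=1 mode decays slowest → dominates as t → ∞.
Asymptotic: T ~ c₁ sin(πx/2.8946) e^{-λ₁t} with decay rate λ₁ ≈ 1.356.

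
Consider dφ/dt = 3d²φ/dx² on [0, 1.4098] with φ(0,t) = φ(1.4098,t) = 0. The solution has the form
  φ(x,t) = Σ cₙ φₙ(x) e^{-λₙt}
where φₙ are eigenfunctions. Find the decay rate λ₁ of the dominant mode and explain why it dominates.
Eigenvalues: λₙ = 3n²π²/1.4098².
First three modes:
  n=1: λ₁ = 3π²/1.4098² ≈ 14.897
  n=2: λ₂ = 12π²/1.4098² ≈ 59.589 (4× faster decay)
  n=3: λ₃ = 27π²/1.4098² ≈ 134.075 (9× faster decay)
As t → ∞, higher modes decay exponentially faster. The n=1 mode dominates: φ ~ c₁ sin(πx/1.4098) e^{-λ₁t}.
Decay rate: λ₁ = 3π²/1.4098² ≈ 14.897.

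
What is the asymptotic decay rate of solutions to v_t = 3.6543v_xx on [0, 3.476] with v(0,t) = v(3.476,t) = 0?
Eigenvalues: λₙ = 3.6543n²π²/3.476².
First three modes:
  n=1: λ₁ = 3.6543π²/3.476² ≈ 2.985
  n=2: λ₂ = 14.6172π²/3.476² ≈ 11.94 (4× faster decay)
  n=3: λ₃ = 32.8887π²/3.476² ≈ 26.865 (9× faster decay)
As t → ∞, higher modes decay exponentially faster. The n=1 mode dominates: v ~ c₁ sin(πx/3.476) e^{-λ₁t}.
Decay rate: λ₁ = 3.6543π²/3.476² ≈ 2.985.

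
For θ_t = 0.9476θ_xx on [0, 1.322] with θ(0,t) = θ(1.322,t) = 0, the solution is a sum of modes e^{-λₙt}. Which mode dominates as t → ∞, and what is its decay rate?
Eigenvalues: λₙ = 0.9476n²π²/1.322².
First three modes:
  n=1: λ₁ = 0.9476π²/1.322² ≈ 5.351
  n=2: λ₂ = 3.7904π²/1.322² ≈ 21.405 (4× faster decay)
  n=3: λ₃ = 8.5284π²/1.322² ≈ 48.162 (9× faster decay)
As t → ∞, higher modes decay exponentially faster. The n=1 mode dominates: θ ~ c₁ sin(πx/1.322) e^{-λ₁t}.
Decay rate: λ₁ = 0.9476π²/1.322² ≈ 5.351.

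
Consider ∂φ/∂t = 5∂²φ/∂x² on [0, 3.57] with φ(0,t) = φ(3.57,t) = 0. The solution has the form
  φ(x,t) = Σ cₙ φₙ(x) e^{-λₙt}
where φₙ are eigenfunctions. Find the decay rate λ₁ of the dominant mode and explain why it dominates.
Eigenvalues: λₙ = 5n²π²/3.57².
First three modes:
  n=1: λ₁ = 5π²/3.57² ≈ 3.872
  n=2: λ₂ = 20π²/3.57² ≈ 15.488 (4× faster decay)
  n=3: λ₃ = 45π²/3.57² ≈ 34.848 (9× faster decay)
As t → ∞, higher modes decay exponentially faster. The n=1 mode dominates: φ ~ c₁ sin(πx/3.57) e^{-λ₁t}.
Decay rate: λ₁ = 5π²/3.57² ≈ 3.872.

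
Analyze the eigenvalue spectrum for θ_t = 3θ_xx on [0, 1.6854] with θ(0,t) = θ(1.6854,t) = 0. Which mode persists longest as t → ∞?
Eigenvalues: λₙ = 3n²π²/1.6854².
First three modes:
  n=1: λ₁ = 3π²/1.6854² ≈ 10.424
  n=2: λ₂ = 12π²/1.6854² ≈ 41.694 (4× faster decay)
  n=3: λ₃ = 27π²/1.6854² ≈ 93.812 (9× faster decay)
As t → ∞, higher modes decay exponentially faster. The n=1 mode dominates: θ ~ c₁ sin(πx/1.6854) e^{-λ₁t}.
Decay rate: λ₁ = 3π²/1.6854² ≈ 10.424.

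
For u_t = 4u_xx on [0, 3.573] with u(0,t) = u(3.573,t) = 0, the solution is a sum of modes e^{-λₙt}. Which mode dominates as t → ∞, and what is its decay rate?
Eigenvalues: λₙ = 4n²π²/3.573².
First three modes:
  n=1: λ₁ = 4π²/3.573² ≈ 3.092
  n=2: λ₂ = 16π²/3.573² ≈ 12.37 (4× faster decay)
  n=3: λ₃ = 36π²/3.573² ≈ 27.831 (9× faster decay)
As t → ∞, higher modes decay exponentially faster. The n=1 mode dominates: u ~ c₁ sin(πx/3.573) e^{-λ₁t}.
Decay rate: λ₁ = 4π²/3.573² ≈ 3.092.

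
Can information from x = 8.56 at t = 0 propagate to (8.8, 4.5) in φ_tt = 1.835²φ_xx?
Yes. The domain of dependence is [0.5425, 17.0575], and 8.56 ∈ [0.5425, 17.0575].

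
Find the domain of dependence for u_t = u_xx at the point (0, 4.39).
The entire real line. The heat equation has infinite propagation speed: any initial disturbance instantly affects all points (though exponentially small far away).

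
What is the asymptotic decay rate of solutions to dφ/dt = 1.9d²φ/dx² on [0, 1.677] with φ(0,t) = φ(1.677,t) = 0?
Eigenvalues: λₙ = 1.9n²π²/1.677².
First three modes:
  n=1: λ₁ = 1.9π²/1.677² ≈ 6.668
  n=2: λ₂ = 7.6π²/1.677² ≈ 26.671 (4× faster decay)
  n=3: λ₃ = 17.1π²/1.677² ≈ 60.011 (9× faster decay)
As t → ∞, higher modes decay exponentially faster. The n=1 mode dominates: φ ~ c₁ sin(πx/1.677) e^{-λ₁t}.
Decay rate: λ₁ = 1.9π²/1.677² ≈ 6.668.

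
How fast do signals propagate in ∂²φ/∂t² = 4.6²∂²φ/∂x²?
Speed = 4.6. Information travels along characteristics x = x₀ ± 4.6t.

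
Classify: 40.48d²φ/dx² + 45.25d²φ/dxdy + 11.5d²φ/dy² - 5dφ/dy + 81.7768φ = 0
Hyperbolic (discriminant = 185.4825).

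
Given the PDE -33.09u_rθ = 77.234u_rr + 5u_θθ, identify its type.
Rewriting in standard form: -77.234u_rr - 33.09u_rθ - 5u_θθ = 0. The second-order coefficients are A = -77.234, B = -33.09, C = -5. Since B² - 4AC = -449.7319 < 0, this is an elliptic PDE.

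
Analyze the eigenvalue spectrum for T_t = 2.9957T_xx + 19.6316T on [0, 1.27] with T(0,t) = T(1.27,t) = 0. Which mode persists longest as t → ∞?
Eigenvalues: λₙ = 2.9957n²π²/1.27² - 19.6316.
First three modes:
  n=1: λ₁ = 2.9957π²/1.27² - 19.6316 ≈ -1.3
  n=2: λ₂ = 11.9828π²/1.27² - 19.6316 ≈ 53.693
  n=3: λ₃ = 26.9613π²/1.27² - 19.6316 ≈ 145.349
Since 2.9957π²/1.27² ≈ 18.331 < 19.6316, λ₁ < 0.
The n=1 mode grows fastest (−λₙ is largest for n=1) → dominates.
Asymptotic: T ~ c₁ sin(πx/1.27) e^{1.3t} (exponential growth at rate −λ₁ ≈ 1.3).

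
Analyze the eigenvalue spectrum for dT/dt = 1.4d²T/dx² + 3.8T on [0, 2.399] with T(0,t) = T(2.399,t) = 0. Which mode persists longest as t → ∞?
Eigenvalues: λₙ = 1.4n²π²/2.399² - 3.8.
First three modes:
  n=1: λ₁ = 1.4π²/2.399² - 3.8 ≈ -1.399
  n=2: λ₂ = 5.6π²/2.399² - 3.8 ≈ 5.803
  n=3: λ₃ = 12.6π²/2.399² - 3.8 ≈ 17.808
Since 1.4π²/2.399² ≈ 2.401 < 3.8, λ₁ < 0.
The n=1 mode grows fastest (−λₙ is largest for n=1) → dominates.
Asymptotic: T ~ c₁ sin(πx/2.399) e^{1.399t} (exponential growth at rate −λ₁ ≈ 1.399).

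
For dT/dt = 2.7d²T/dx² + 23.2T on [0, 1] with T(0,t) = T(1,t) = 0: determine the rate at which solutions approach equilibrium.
Eigenvalues: λₙ = 2.7n²π²/1² - 23.2.
First three modes:
  n=1: λ₁ = 2.7π² - 23.2 ≈ 3.448
  n=2: λ₂ = 10.8π² - 23.2 ≈ 83.392
  n=3: λ₃ = 24.3π² - 23.2 ≈ 216.631
Since 2.7π² ≈ 26.648 > 23.2, all λₙ > 0.
The n=1 mode decays slowest → dominates as t → ∞.
Asymptotic: T ~ c₁ sin(πx/1) e^{-λ₁t} with decay rate λ₁ ≈ 3.448.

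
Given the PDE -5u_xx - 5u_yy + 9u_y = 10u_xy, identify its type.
Rewriting in standard form: -5u_xx - 10u_xy - 5u_yy + 9u_y = 0. The second-order coefficients are A = -5, B = -10, C = -5. Since B² - 4AC = 0 = 0, this is a parabolic PDE.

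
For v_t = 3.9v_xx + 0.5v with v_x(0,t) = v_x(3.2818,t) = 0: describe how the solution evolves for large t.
v grows unboundedly. With Neumann BCs the constant mode has diffusion eigenvalue 0, so any r > 0 makes it grow like e^(0.5t); solution grows exponentially.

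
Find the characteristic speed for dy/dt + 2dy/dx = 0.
Speed = 2. Information travels along x - 2t = const (rightward).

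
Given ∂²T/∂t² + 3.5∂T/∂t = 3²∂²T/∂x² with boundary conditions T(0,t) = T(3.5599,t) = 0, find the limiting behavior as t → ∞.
T → 0. Damping (γ=3.5) dissipates energy; oscillations decay exponentially.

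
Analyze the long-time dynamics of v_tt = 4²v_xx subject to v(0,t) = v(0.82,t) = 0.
Long-time behavior: v oscillates (no decay). Energy is conserved; the solution oscillates indefinitely as standing waves.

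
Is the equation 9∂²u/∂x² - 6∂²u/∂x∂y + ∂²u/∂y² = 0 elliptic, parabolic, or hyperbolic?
Computing B² - 4AC with A = 9, B = -6, C = 1: discriminant = 0 (zero). Answer: parabolic.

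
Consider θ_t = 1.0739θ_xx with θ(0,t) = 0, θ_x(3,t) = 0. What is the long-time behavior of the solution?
As t → ∞, θ → 0. Heat escapes through the Dirichlet boundary.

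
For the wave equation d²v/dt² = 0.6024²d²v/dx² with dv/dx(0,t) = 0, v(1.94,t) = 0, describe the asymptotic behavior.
v oscillates (no decay). Energy is conserved; the solution oscillates indefinitely as standing waves.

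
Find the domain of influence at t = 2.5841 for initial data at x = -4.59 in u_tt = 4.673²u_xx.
Domain of influence: [-16.6654993, 7.4854993]. Data at x = -4.59 spreads outward at speed 4.673.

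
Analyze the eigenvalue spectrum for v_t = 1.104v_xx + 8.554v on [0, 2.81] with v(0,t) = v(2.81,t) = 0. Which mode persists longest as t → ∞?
Eigenvalues: λₙ = 1.104n²π²/2.81² - 8.554.
First three modes:
  n=1: λ₁ = 1.104π²/2.81² - 8.554 ≈ -7.174
  n=2: λ₂ = 4.416π²/2.81² - 8.554 ≈ -3.034
  n=3: λ₃ = 9.936π²/2.81² - 8.554 ≈ 3.865
Since 1.104π²/2.81² ≈ 1.38 < 8.554, λ₁ < 0.
The n=1 mode grows fastest (−λₙ is largest for n=1) → dominates.
Asymptotic: v ~ c₁ sin(πx/2.81) e^{7.174t} (exponential growth at rate −λ₁ ≈ 7.174).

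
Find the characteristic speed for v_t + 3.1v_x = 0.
Speed = 3.1. Information travels along x - 3.1t = const (rightward).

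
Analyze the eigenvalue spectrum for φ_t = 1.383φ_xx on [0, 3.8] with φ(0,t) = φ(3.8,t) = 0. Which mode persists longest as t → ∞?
Eigenvalues: λₙ = 1.383n²π²/3.8².
First three modes:
  n=1: λ₁ = 1.383π²/3.8² ≈ 0.945
  n=2: λ₂ = 5.532π²/3.8² ≈ 3.781 (4× faster decay)
  n=3: λ₃ = 12.447π²/3.8² ≈ 8.507 (9× faster decay)
As t → ∞, higher modes decay exponentially faster. The n=1 mode dominates: φ ~ c₁ sin(πx/3.8) e^{-λ₁t}.
Decay rate: λ₁ = 1.383π²/3.8² ≈ 0.945.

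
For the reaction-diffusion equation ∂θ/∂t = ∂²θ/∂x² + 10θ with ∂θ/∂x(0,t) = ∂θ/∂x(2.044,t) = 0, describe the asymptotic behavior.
θ grows unboundedly. With Neumann BCs the constant mode has diffusion eigenvalue 0, so any r > 0 makes it grow like e^(10t); solution grows exponentially.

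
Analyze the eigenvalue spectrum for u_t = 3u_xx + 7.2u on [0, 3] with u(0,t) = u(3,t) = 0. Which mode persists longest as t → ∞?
Eigenvalues: λₙ = 3n²π²/3² - 7.2.
First three modes:
  n=1: λ₁ = 3π²/3² - 7.2 ≈ -3.91
  n=2: λ₂ = 12π²/3² - 7.2 ≈ 5.959
  n=3: λ₃ = 27π²/3² - 7.2 ≈ 22.409
Since 3π²/3² ≈ 3.29 < 7.2, λ₁ < 0.
The n=1 mode grows fastest (−λₙ is largest for n=1) → dominates.
Asymptotic: u ~ c₁ sin(πx/3) e^{3.91t} (exponential growth at rate −λ₁ ≈ 3.91).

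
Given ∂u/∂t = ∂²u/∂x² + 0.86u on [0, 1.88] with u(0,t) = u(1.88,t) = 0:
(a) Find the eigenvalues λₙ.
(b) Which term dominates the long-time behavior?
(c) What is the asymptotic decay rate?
Eigenvalues: λₙ = n²π²/1.88² - 0.86.
First three modes:
  n=1: λ₁ = π²/1.88² - 0.86 ≈ 1.932
  n=2: λ₂ = 4π²/1.88² - 0.86 ≈ 10.31
  n=3: λ₃ = 9π²/1.88² - 0.86 ≈ 24.272
Since π²/1.88² ≈ 2.792 > 0.86, all λₙ > 0.
The n=1 mode decays slowest → dominates as t → ∞.
Asymptotic: u ~ c₁ sin(πx/1.88) e^{-λ₁t} with decay rate λ₁ ≈ 1.932.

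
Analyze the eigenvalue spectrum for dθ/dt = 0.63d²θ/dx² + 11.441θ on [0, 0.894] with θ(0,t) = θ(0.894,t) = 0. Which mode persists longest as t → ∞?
Eigenvalues: λₙ = 0.63n²π²/0.894² - 11.441.
First three modes:
  n=1: λ₁ = 0.63π²/0.894² - 11.441 ≈ -3.661
  n=2: λ₂ = 2.52π²/0.894² - 11.441 ≈ 19.678
  n=3: λ₃ = 5.67π²/0.894² - 11.441 ≈ 58.577
Since 0.63π²/0.894² ≈ 7.78 < 11.441, λ₁ < 0.
The n=1 mode grows fastest (−λₙ is largest for n=1) → dominates.
Asymptotic: θ ~ c₁ sin(πx/0.894) e^{3.661t} (exponential growth at rate −λ₁ ≈ 3.661).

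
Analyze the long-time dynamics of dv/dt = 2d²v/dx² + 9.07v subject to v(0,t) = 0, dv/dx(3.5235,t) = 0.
Long-time behavior: v grows unboundedly. Reaction dominates diffusion (r=9.07 > κπ²/(4L²)≈0.4); solution grows exponentially.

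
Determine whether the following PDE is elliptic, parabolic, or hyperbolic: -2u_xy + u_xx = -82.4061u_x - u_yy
Rewriting in standard form: u_xx - 2u_xy + u_yy + 82.4061u_x = 0. Coefficients: A = 1, B = -2, C = 1. B² - 4AC = 0, which is zero, so the equation is parabolic.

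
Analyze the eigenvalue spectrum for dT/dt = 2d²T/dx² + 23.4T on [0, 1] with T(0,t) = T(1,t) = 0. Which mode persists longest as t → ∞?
Eigenvalues: λₙ = 2n²π²/1² - 23.4.
First three modes:
  n=1: λ₁ = 2π² - 23.4 ≈ -3.661
  n=2: λ₂ = 8π² - 23.4 ≈ 55.557
  n=3: λ₃ = 18π² - 23.4 ≈ 154.253
Since 2π² ≈ 19.739 < 23.4, λ₁ < 0.
The n=1 mode grows fastest (−λₙ is largest for n=1) → dominates.
Asymptotic: T ~ c₁ sin(πx/1) e^{3.661t} (exponential growth at rate −λ₁ ≈ 3.661).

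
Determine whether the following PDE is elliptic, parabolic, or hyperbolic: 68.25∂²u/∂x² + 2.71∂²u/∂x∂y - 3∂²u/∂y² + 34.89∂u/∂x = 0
Coefficients: A = 68.25, B = 2.71, C = -3. B² - 4AC = 826.3441, which is positive, so the equation is hyperbolic.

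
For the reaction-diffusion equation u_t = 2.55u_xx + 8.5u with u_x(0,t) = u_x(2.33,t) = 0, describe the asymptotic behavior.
u grows unboundedly. With Neumann BCs the constant mode has diffusion eigenvalue 0, so any r > 0 makes it grow like e^(8.5t); solution grows exponentially.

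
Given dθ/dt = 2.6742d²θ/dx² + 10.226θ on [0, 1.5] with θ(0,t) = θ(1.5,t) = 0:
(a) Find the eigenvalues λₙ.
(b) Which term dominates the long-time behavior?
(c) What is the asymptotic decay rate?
Eigenvalues: λₙ = 2.6742n²π²/1.5² - 10.226.
First three modes:
  n=1: λ₁ = 2.6742π²/1.5² - 10.226 ≈ 1.504
  n=2: λ₂ = 10.6968π²/1.5² - 10.226 ≈ 36.695
  n=3: λ₃ = 24.0678π²/1.5² - 10.226 ≈ 95.347
Since 2.6742π²/1.5² ≈ 11.73 > 10.226, all λₙ > 0.
The n=1 mode decays slowest → dominates as t → ∞.
Asymptotic: θ ~ c₁ sin(πx/1.5) e^{-λ₁t} with decay rate λ₁ ≈ 1.504.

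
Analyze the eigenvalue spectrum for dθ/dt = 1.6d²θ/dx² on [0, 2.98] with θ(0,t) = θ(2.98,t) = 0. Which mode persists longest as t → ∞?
Eigenvalues: λₙ = 1.6n²π²/2.98².
First three modes:
  n=1: λ₁ = 1.6π²/2.98² ≈ 1.778
  n=2: λ₂ = 6.4π²/2.98² ≈ 7.113 (4× faster decay)
  n=3: λ₃ = 14.4π²/2.98² ≈ 16.004 (9× faster decay)
As t → ∞, higher modes decay exponentially faster. The n=1 mode dominates: θ ~ c₁ sin(πx/2.98) e^{-λ₁t}.
Decay rate: λ₁ = 1.6π²/2.98² ≈ 1.778.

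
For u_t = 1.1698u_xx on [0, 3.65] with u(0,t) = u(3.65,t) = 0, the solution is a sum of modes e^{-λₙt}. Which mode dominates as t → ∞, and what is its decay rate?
Eigenvalues: λₙ = 1.1698n²π²/3.65².
First three modes:
  n=1: λ₁ = 1.1698π²/3.65² ≈ 0.867
  n=2: λ₂ = 4.6792π²/3.65² ≈ 3.466 (4× faster decay)
  n=3: λ₃ = 10.5282π²/3.65² ≈ 7.8 (9× faster decay)
As t → ∞, higher modes decay exponentially faster. The n=1 mode dominates: u ~ c₁ sin(πx/3.65) e^{-λ₁t}.
Decay rate: λ₁ = 1.1698π²/3.65² ≈ 0.867.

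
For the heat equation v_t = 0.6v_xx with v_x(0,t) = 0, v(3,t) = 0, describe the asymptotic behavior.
v → 0. Heat escapes through the Dirichlet boundary.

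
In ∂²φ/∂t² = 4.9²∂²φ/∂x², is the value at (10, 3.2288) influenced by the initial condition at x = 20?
Yes. The domain of dependence is [-5.82112, 25.82112], and 20 ∈ [-5.82112, 25.82112].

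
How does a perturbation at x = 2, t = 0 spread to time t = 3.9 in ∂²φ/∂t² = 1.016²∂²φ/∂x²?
Domain of influence: [-1.9624, 5.9624]. Data at x = 2 spreads outward at speed 1.016.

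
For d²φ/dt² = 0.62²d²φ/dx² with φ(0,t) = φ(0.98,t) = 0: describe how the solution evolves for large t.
φ oscillates (no decay). Energy is conserved; the solution oscillates indefinitely as standing waves.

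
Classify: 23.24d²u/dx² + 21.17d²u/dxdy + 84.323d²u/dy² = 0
Elliptic (discriminant = -7390.49718).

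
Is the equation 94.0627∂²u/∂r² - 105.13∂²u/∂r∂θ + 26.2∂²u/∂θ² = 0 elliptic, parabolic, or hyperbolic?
Computing B² - 4AC with A = 94.0627, B = -105.13, C = 26.2: discriminant = 1194.54594 (positive). Answer: hyperbolic.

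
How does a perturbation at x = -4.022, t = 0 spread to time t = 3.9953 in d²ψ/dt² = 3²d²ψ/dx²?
Domain of influence: [-16.0079, 7.9639]. Data at x = -4.022 spreads outward at speed 3.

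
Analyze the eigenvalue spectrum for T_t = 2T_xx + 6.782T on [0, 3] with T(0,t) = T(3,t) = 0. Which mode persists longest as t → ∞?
Eigenvalues: λₙ = 2n²π²/3² - 6.782.
First three modes:
  n=1: λ₁ = 2π²/3² - 6.782 ≈ -4.589
  n=2: λ₂ = 8π²/3² - 6.782 ≈ 1.991
  n=3: λ₃ = 18π²/3² - 6.782 ≈ 12.957
Since 2π²/3² ≈ 2.193 < 6.782, λ₁ < 0.
The n=1 mode grows fastest (−λₙ is largest for n=1) → dominates.
Asymptotic: T ~ c₁ sin(πx/3) e^{4.589t} (exponential growth at rate −λ₁ ≈ 4.589).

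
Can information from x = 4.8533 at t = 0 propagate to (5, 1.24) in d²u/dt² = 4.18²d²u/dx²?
Yes. The domain of dependence is [-0.1832, 10.1832], and 4.8533 ∈ [-0.1832, 10.1832].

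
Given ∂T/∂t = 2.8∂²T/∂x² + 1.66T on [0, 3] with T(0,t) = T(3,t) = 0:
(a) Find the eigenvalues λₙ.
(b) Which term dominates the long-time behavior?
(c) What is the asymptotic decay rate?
Eigenvalues: λₙ = 2.8n²π²/3² - 1.66.
First three modes:
  n=1: λ₁ = 2.8π²/3² - 1.66 ≈ 1.411
  n=2: λ₂ = 11.2π²/3² - 1.66 ≈ 10.622
  n=3: λ₃ = 25.2π²/3² - 1.66 ≈ 25.975
Since 2.8π²/3² ≈ 3.071 > 1.66, all λₙ > 0.
The n=1 mode decays slowest → dominates as t → ∞.
Asymptotic: T ~ c₁ sin(πx/3) e^{-λ₁t} with decay rate λ₁ ≈ 1.411.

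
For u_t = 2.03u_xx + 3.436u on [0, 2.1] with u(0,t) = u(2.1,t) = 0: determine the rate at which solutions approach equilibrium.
Eigenvalues: λₙ = 2.03n²π²/2.1² - 3.436.
First three modes:
  n=1: λ₁ = 2.03π²/2.1² - 3.436 ≈ 1.107
  n=2: λ₂ = 8.12π²/2.1² - 3.436 ≈ 14.737
  n=3: λ₃ = 18.27π²/2.1² - 3.436 ≈ 37.452
Since 2.03π²/2.1² ≈ 4.543 > 3.436, all λₙ > 0.
The n=1 mode decays slowest → dominates as t → ∞.
Asymptotic: u ~ c₁ sin(πx/2.1) e^{-λ₁t} with decay rate λ₁ ≈ 1.107.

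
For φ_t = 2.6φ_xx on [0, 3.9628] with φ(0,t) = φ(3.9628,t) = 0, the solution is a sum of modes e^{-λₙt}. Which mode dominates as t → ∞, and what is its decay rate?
Eigenvalues: λₙ = 2.6n²π²/3.9628².
First three modes:
  n=1: λ₁ = 2.6π²/3.9628² ≈ 1.634
  n=2: λ₂ = 10.4π²/3.9628² ≈ 6.536 (4× faster decay)
  n=3: λ₃ = 23.4π²/3.9628² ≈ 14.707 (9× faster decay)
As t → ∞, higher modes decay exponentially faster. The n=1 mode dominates: φ ~ c₁ sin(πx/3.9628) e^{-λ₁t}.
Decay rate: λ₁ = 2.6π²/3.9628² ≈ 1.634.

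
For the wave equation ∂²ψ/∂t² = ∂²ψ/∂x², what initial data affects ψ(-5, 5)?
Domain of dependence: [-10, 0]. Signals travel at speed 1, so data within |x - -5| ≤ 1·5 = 5 can reach the point.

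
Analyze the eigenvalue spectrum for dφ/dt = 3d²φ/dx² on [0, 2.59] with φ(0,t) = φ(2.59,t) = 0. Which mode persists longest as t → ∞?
Eigenvalues: λₙ = 3n²π²/2.59².
First three modes:
  n=1: λ₁ = 3π²/2.59² ≈ 4.414
  n=2: λ₂ = 12π²/2.59² ≈ 17.656 (4× faster decay)
  n=3: λ₃ = 27π²/2.59² ≈ 39.725 (9× faster decay)
As t → ∞, higher modes decay exponentially faster. The n=1 mode dominates: φ ~ c₁ sin(πx/2.59) e^{-λ₁t}.
Decay rate: λ₁ = 3π²/2.59² ≈ 4.414.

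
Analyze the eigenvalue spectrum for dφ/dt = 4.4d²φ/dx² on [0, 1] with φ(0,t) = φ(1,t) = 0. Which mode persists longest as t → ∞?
Eigenvalues: λₙ = 4.4n²π².
First three modes:
  n=1: λ₁ = 4.4π² ≈ 43.426
  n=2: λ₂ = 17.6π² ≈ 173.705 (4× faster decay)
  n=3: λ₃ = 39.6π² ≈ 390.836 (9× faster decay)
As t → ∞, higher modes decay exponentially faster. The n=1 mode dominates: φ ~ c₁ sin(πx) e^{-λ₁t}.
Decay rate: λ₁ = 4.4π² ≈ 43.426.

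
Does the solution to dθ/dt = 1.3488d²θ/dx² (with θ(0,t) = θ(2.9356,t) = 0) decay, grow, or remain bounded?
θ → 0. Heat diffuses out through both boundaries.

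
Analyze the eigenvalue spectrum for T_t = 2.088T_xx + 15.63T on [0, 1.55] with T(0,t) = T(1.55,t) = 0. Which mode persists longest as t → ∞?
Eigenvalues: λₙ = 2.088n²π²/1.55² - 15.63.
First three modes:
  n=1: λ₁ = 2.088π²/1.55² - 15.63 ≈ -7.052
  n=2: λ₂ = 8.352π²/1.55² - 15.63 ≈ 18.68
  n=3: λ₃ = 18.792π²/1.55² - 15.63 ≈ 61.569
Since 2.088π²/1.55² ≈ 8.578 < 15.63, λ₁ < 0.
The n=1 mode grows fastest (−λₙ is largest for n=1) → dominates.
Asymptotic: T ~ c₁ sin(πx/1.55) e^{7.052t} (exponential growth at rate −λ₁ ≈ 7.052).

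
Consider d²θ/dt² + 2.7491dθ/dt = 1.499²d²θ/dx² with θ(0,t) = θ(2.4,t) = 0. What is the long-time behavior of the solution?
As t → ∞, θ → 0. Damping (γ=2.7491) dissipates energy; oscillations decay exponentially.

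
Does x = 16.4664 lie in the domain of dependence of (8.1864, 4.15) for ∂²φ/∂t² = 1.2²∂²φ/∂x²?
No. The domain of dependence is [3.2064, 13.1664], and 16.4664 is outside this interval.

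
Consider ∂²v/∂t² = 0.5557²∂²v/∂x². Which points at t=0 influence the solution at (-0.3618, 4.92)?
Domain of dependence: [-3.095844, 2.372244]. Signals travel at speed 0.5557, so data within |x - -0.3618| ≤ 0.5557·4.92 = 2.734044 can reach the point.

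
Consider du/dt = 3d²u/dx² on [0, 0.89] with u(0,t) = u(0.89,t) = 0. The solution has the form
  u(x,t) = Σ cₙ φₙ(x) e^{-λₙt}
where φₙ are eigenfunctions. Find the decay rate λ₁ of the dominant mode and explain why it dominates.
Eigenvalues: λₙ = 3n²π²/0.89².
First three modes:
  n=1: λ₁ = 3π²/0.89² ≈ 37.38
  n=2: λ₂ = 12π²/0.89² ≈ 149.521 (4× faster decay)
  n=3: λ₃ = 27π²/0.89² ≈ 336.421 (9× faster decay)
As t → ∞, higher modes decay exponentially faster. The n=1 mode dominates: u ~ c₁ sin(πx/0.89) e^{-λ₁t}.
Decay rate: λ₁ = 3π²/0.89² ≈ 37.38.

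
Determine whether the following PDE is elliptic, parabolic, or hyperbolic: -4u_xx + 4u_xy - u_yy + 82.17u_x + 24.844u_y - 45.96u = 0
Coefficients: A = -4, B = 4, C = -1. B² - 4AC = 0, which is zero, so the equation is parabolic.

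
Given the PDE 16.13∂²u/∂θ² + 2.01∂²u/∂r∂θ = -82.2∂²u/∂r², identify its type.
Rewriting in standard form: 82.2∂²u/∂r² + 2.01∂²u/∂r∂θ + 16.13∂²u/∂θ² = 0. The second-order coefficients are A = 82.2, B = 2.01, C = 16.13. Since B² - 4AC = -5299.5039 < 0, this is an elliptic PDE.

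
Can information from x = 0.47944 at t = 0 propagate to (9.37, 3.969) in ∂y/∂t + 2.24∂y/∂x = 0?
Yes. The characteristic through (9.37, 3.969) passes through x = 0.47944.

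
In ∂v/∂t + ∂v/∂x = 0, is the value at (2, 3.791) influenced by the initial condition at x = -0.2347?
No. Only data at x = -1.791 affects (2, 3.791). Advection has one-way propagation along characteristics.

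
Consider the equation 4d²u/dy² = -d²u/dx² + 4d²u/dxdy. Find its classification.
Rewriting in standard form: d²u/dx² - 4d²u/dxdy + 4d²u/dy² = 0. Parabolic. (A = 1, B = -4, C = 4 gives B² - 4AC = 0.)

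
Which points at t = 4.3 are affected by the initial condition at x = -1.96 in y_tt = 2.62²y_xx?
Domain of influence: [-13.226, 9.306]. Data at x = -1.96 spreads outward at speed 2.62.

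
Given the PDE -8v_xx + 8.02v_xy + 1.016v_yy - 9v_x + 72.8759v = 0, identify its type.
The second-order coefficients are A = -8, B = 8.02, C = 1.016. Since B² - 4AC = 96.8324 > 0, this is a hyperbolic PDE.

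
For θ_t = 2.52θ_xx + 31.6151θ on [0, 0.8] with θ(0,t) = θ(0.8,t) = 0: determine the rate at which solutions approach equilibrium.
Eigenvalues: λₙ = 2.52n²π²/0.8² - 31.6151.
First three modes:
  n=1: λ₁ = 2.52π²/0.8² - 31.6151 ≈ 7.246
  n=2: λ₂ = 10.08π²/0.8² - 31.6151 ≈ 123.831
  n=3: λ₃ = 22.68π²/0.8² - 31.6151 ≈ 318.139
Since 2.52π²/0.8² ≈ 38.862 > 31.6151, all λₙ > 0.
The n=1 mode decays slowest → dominates as t → ∞.
Asymptotic: θ ~ c₁ sin(πx/0.8) e^{-λ₁t} with decay rate λ₁ ≈ 7.246.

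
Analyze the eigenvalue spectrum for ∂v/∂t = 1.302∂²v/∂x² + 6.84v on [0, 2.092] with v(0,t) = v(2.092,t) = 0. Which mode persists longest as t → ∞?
Eigenvalues: λₙ = 1.302n²π²/2.092² - 6.84.
First three modes:
  n=1: λ₁ = 1.302π²/2.092² - 6.84 ≈ -3.904
  n=2: λ₂ = 5.208π²/2.092² - 6.84 ≈ 4.905
  n=3: λ₃ = 11.718π²/2.092² - 6.84 ≈ 19.586
Since 1.302π²/2.092² ≈ 2.936 < 6.84, λ₁ < 0.
The n=1 mode grows fastest (−λₙ is largest for n=1) → dominates.
Asymptotic: v ~ c₁ sin(πx/2.092) e^{3.904t} (exponential growth at rate −λ₁ ≈ 3.904).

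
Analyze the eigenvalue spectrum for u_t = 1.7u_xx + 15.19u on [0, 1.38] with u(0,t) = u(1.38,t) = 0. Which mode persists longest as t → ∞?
Eigenvalues: λₙ = 1.7n²π²/1.38² - 15.19.
First three modes:
  n=1: λ₁ = 1.7π²/1.38² - 15.19 ≈ -6.38
  n=2: λ₂ = 6.8π²/1.38² - 15.19 ≈ 20.051
  n=3: λ₃ = 15.3π²/1.38² - 15.19 ≈ 64.103
Since 1.7π²/1.38² ≈ 8.81 < 15.19, λ₁ < 0.
The n=1 mode grows fastest (−λₙ is largest for n=1) → dominates.
Asymptotic: u ~ c₁ sin(πx/1.38) e^{6.38t} (exponential growth at rate −λ₁ ≈ 6.38).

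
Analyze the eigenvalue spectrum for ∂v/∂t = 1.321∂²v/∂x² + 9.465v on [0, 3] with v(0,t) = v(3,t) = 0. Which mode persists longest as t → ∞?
Eigenvalues: λₙ = 1.321n²π²/3² - 9.465.
First three modes:
  n=1: λ₁ = 1.321π²/3² - 9.465 ≈ -8.016
  n=2: λ₂ = 5.284π²/3² - 9.465 ≈ -3.67
  n=3: λ₃ = 11.889π²/3² - 9.465 ≈ 3.573
Since 1.321π²/3² ≈ 1.449 < 9.465, λ₁ < 0.
The n=1 mode grows fastest (−λₙ is largest for n=1) → dominates.
Asymptotic: v ~ c₁ sin(πx/3) e^{8.016t} (exponential growth at rate −λ₁ ≈ 8.016).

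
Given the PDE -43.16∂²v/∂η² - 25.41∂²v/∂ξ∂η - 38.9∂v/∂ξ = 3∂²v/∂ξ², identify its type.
Rewriting in standard form: -3∂²v/∂ξ² - 25.41∂²v/∂ξ∂η - 43.16∂²v/∂η² - 38.9∂v/∂ξ = 0. The second-order coefficients are A = -3, B = -25.41, C = -43.16. Since B² - 4AC = 127.7481 > 0, this is a hyperbolic PDE.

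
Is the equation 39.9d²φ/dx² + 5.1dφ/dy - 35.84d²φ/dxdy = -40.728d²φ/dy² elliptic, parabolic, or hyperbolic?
Rewriting in standard form: 39.9d²φ/dx² - 35.84d²φ/dxdy + 40.728d²φ/dy² + 5.1dφ/dy = 0. Computing B² - 4AC with A = 39.9, B = -35.84, C = 40.728: discriminant = -5215.6832 (negative). Answer: elliptic.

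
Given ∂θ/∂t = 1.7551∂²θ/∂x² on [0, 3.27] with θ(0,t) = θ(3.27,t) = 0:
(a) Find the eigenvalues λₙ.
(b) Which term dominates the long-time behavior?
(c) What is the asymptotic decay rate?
Eigenvalues: λₙ = 1.7551n²π²/3.27².
First three modes:
  n=1: λ₁ = 1.7551π²/3.27² ≈ 1.62
  n=2: λ₂ = 7.0204π²/3.27² ≈ 6.48 (4× faster decay)
  n=3: λ₃ = 15.7959π²/3.27² ≈ 14.58 (9× faster decay)
As t → ∞, higher modes decay exponentially faster. The n=1 mode dominates: θ ~ c₁ sin(πx/3.27) e^{-λ₁t}.
Decay rate: λ₁ = 1.7551π²/3.27² ≈ 1.62.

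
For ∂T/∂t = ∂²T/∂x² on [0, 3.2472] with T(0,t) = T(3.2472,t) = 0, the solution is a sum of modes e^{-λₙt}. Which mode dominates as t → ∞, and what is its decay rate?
Eigenvalues: λₙ = n²π²/3.2472².
First three modes:
  n=1: λ₁ = π²/3.2472² ≈ 0.936
  n=2: λ₂ = 4π²/3.2472² ≈ 3.744 (4× faster decay)
  n=3: λ₃ = 9π²/3.2472² ≈ 8.424 (9× faster decay)
As t → ∞, higher modes decay exponentially faster. The n=1 mode dominates: T ~ c₁ sin(πx/3.2472) e^{-λ₁t}.
Decay rate: λ₁ = π²/3.2472² ≈ 0.936.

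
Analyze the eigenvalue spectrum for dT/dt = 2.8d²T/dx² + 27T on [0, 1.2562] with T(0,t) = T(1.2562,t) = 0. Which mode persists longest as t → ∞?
Eigenvalues: λₙ = 2.8n²π²/1.2562² - 27.
First three modes:
  n=1: λ₁ = 2.8π²/1.2562² - 27 ≈ -9.488
  n=2: λ₂ = 11.2π²/1.2562² - 27 ≈ 43.049
  n=3: λ₃ = 25.2π²/1.2562² - 27 ≈ 130.61
Since 2.8π²/1.2562² ≈ 17.512 < 27, λ₁ < 0.
The n=1 mode grows fastest (−λₙ is largest for n=1) → dominates.
Asymptotic: T ~ c₁ sin(πx/1.2562) e^{9.488t} (exponential growth at rate −λ₁ ≈ 9.488).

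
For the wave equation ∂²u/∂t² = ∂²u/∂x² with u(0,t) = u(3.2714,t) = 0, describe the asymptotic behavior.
u oscillates (no decay). Energy is conserved; the solution oscillates indefinitely as standing waves.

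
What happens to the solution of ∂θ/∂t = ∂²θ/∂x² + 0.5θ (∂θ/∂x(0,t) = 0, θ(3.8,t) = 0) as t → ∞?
θ grows unboundedly. Reaction dominates diffusion (r=0.5 > κπ²/(4L²)≈0.17); solution grows exponentially.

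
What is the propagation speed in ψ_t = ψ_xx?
Infinite. The heat equation is parabolic, not hyperbolic, so disturbances propagate instantly.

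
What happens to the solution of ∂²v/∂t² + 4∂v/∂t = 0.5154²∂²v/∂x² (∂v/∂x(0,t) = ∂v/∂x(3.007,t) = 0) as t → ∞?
v → constant (steady state). Damping (γ=4) dissipates the nonconstant modes; with Neumann BCs the spatial average obeys M''+γM'=0 and tends to a finite limit.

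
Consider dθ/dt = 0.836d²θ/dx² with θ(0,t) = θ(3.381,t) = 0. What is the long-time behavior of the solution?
As t → ∞, θ → 0. Heat diffuses out through both boundaries.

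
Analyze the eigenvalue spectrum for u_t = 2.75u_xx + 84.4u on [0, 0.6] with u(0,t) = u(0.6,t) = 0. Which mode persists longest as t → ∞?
Eigenvalues: λₙ = 2.75n²π²/0.6² - 84.4.
First three modes:
  n=1: λ₁ = 2.75π²/0.6² - 84.4 ≈ -9.007
  n=2: λ₂ = 11π²/0.6² - 84.4 ≈ 217.171
  n=3: λ₃ = 24.75π²/0.6² - 84.4 ≈ 594.135
Since 2.75π²/0.6² ≈ 75.393 < 84.4, λ₁ < 0.
The n=1 mode grows fastest (−λₙ is largest for n=1) → dominates.
Asymptotic: u ~ c₁ sin(πx/0.6) e^{9.007t} (exponential growth at rate −λ₁ ≈ 9.007).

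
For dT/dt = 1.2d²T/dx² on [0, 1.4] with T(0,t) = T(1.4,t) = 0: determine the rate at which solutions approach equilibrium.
Eigenvalues: λₙ = 1.2n²π²/1.4².
First three modes:
  n=1: λ₁ = 1.2π²/1.4² ≈ 6.043
  n=2: λ₂ = 4.8π²/1.4² ≈ 24.17 (4× faster decay)
  n=3: λ₃ = 10.8π²/1.4² ≈ 54.384 (9× faster decay)
As t → ∞, higher modes decay exponentially faster. The n=1 mode dominates: T ~ c₁ sin(πx/1.4) e^{-λ₁t}.
Decay rate: λ₁ = 1.2π²/1.4² ≈ 6.043.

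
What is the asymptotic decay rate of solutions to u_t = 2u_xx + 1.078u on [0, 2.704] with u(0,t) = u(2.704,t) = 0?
Eigenvalues: λₙ = 2n²π²/2.704² - 1.078.
First three modes:
  n=1: λ₁ = 2π²/2.704² - 1.078 ≈ 1.622
  n=2: λ₂ = 8π²/2.704² - 1.078 ≈ 9.721
  n=3: λ₃ = 18π²/2.704² - 1.078 ≈ 23.219
Since 2π²/2.704² ≈ 2.7 > 1.078, all λₙ > 0.
The n=1 mode decays slowest → dominates as t → ∞.
Asymptotic: u ~ c₁ sin(πx/2.704) e^{-λ₁t} with decay rate λ₁ ≈ 1.622.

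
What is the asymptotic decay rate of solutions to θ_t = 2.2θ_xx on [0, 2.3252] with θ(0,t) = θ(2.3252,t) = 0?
Eigenvalues: λₙ = 2.2n²π²/2.3252².
First three modes:
  n=1: λ₁ = 2.2π²/2.3252² ≈ 4.016
  n=2: λ₂ = 8.8π²/2.3252² ≈ 16.064 (4× faster decay)
  n=3: λ₃ = 19.8π²/2.3252² ≈ 36.145 (9× faster decay)
As t → ∞, higher modes decay exponentially faster. The n=1 mode dominates: θ ~ c₁ sin(πx/2.3252) e^{-λ₁t}.
Decay rate: λ₁ = 2.2π²/2.3252² ≈ 4.016.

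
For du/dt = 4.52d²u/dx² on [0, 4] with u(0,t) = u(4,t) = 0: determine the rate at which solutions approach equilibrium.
Eigenvalues: λₙ = 4.52n²π²/4².
First three modes:
  n=1: λ₁ = 4.52π²/4² ≈ 2.788
  n=2: λ₂ = 18.08π²/4² ≈ 11.153 (4× faster decay)
  n=3: λ₃ = 40.68π²/4² ≈ 25.093 (9× faster decay)
As t → ∞, higher modes decay exponentially faster. The n=1 mode dominates: u ~ c₁ sin(πx/4) e^{-λ₁t}.
Decay rate: λ₁ = 4.52π²/4² ≈ 2.788.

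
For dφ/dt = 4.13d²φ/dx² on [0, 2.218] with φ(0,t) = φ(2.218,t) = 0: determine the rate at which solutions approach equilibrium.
Eigenvalues: λₙ = 4.13n²π²/2.218².
First three modes:
  n=1: λ₁ = 4.13π²/2.218² ≈ 8.286
  n=2: λ₂ = 16.52π²/2.218² ≈ 33.143 (4× faster decay)
  n=3: λ₃ = 37.17π²/2.218² ≈ 74.571 (9× faster decay)
As t → ∞, higher modes decay exponentially faster. The n=1 mode dominates: φ ~ c₁ sin(πx/2.218) e^{-λ₁t}.
Decay rate: λ₁ = 4.13π²/2.218² ≈ 8.286.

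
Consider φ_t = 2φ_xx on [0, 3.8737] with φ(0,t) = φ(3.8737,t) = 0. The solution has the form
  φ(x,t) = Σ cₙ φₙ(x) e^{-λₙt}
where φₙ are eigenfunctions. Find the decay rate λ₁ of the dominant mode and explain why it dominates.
Eigenvalues: λₙ = 2n²π²/3.8737².
First three modes:
  n=1: λ₁ = 2π²/3.8737² ≈ 1.315
  n=2: λ₂ = 8π²/3.8737² ≈ 5.262 (4× faster decay)
  n=3: λ₃ = 18π²/3.8737² ≈ 11.839 (9× faster decay)
As t → ∞, higher modes decay exponentially faster. The n=1 mode dominates: φ ~ c₁ sin(πx/3.8737) e^{-λ₁t}.
Decay rate: λ₁ = 2π²/3.8737² ≈ 1.315.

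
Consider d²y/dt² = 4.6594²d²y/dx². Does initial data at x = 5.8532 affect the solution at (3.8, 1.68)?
Yes. The domain of dependence is [-4.027792, 11.627792], and 5.8532 ∈ [-4.027792, 11.627792].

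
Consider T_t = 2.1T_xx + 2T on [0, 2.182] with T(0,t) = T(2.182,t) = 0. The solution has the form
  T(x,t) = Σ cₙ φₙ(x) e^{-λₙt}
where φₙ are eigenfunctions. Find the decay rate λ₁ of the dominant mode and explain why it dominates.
Eigenvalues: λₙ = 2.1n²π²/2.182² - 2.
First three modes:
  n=1: λ₁ = 2.1π²/2.182² - 2 ≈ 2.353
  n=2: λ₂ = 8.4π²/2.182² - 2 ≈ 15.413
  n=3: λ₃ = 18.9π²/2.182² - 2 ≈ 37.179
Since 2.1π²/2.182² ≈ 4.353 > 2, all λₙ > 0.
The n=1 mode decays slowest → dominates as t → ∞.
Asymptotic: T ~ c₁ sin(πx/2.182) e^{-λ₁t} with decay rate λ₁ ≈ 2.353.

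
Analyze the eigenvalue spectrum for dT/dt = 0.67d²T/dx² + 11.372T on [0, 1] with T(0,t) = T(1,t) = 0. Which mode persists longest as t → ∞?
Eigenvalues: λₙ = 0.67n²π²/1² - 11.372.
First three modes:
  n=1: λ₁ = 0.67π² - 11.372 ≈ -4.759
  n=2: λ₂ = 2.68π² - 11.372 ≈ 15.079
  n=3: λ₃ = 6.03π² - 11.372 ≈ 48.142
Since 0.67π² ≈ 6.613 < 11.372, λ₁ < 0.
The n=1 mode grows fastest (−λₙ is largest for n=1) → dominates.
Asymptotic: T ~ c₁ sin(πx/1) e^{4.759t} (exponential growth at rate −λ₁ ≈ 4.759).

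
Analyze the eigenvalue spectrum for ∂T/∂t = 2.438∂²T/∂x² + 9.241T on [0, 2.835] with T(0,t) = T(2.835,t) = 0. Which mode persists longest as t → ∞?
Eigenvalues: λₙ = 2.438n²π²/2.835² - 9.241.
First three modes:
  n=1: λ₁ = 2.438π²/2.835² - 9.241 ≈ -6.247
  n=2: λ₂ = 9.752π²/2.835² - 9.241 ≈ 2.734
  n=3: λ₃ = 21.942π²/2.835² - 9.241 ≈ 17.703
Since 2.438π²/2.835² ≈ 2.994 < 9.241, λ₁ < 0.
The n=1 mode grows fastest (−λₙ is largest for n=1) → dominates.
Asymptotic: T ~ c₁ sin(πx/2.835) e^{6.247t} (exponential growth at rate −λ₁ ≈ 6.247).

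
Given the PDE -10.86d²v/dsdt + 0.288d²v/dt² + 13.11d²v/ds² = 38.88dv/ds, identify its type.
Rewriting in standard form: 13.11d²v/ds² - 10.86d²v/dsdt + 0.288d²v/dt² - 38.88dv/ds = 0. The second-order coefficients are A = 13.11, B = -10.86, C = 0.288. Since B² - 4AC = 102.83688 > 0, this is a hyperbolic PDE.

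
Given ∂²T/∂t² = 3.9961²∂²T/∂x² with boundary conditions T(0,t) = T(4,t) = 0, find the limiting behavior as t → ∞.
T oscillates (no decay). Energy is conserved; the solution oscillates indefinitely as standing waves.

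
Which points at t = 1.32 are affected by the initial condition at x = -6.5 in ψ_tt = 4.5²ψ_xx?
Domain of influence: [-12.44, -0.56]. Data at x = -6.5 spreads outward at speed 4.5.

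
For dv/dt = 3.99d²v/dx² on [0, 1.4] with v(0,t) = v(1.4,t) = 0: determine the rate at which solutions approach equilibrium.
Eigenvalues: λₙ = 3.99n²π²/1.4².
First three modes:
  n=1: λ₁ = 3.99π²/1.4² ≈ 20.092
  n=2: λ₂ = 15.96π²/1.4² ≈ 80.367 (4× faster decay)
  n=3: λ₃ = 35.91π²/1.4² ≈ 180.825 (9× faster decay)
As t → ∞, higher modes decay exponentially faster. The n=1 mode dominates: v ~ c₁ sin(πx/1.4) e^{-λ₁t}.
Decay rate: λ₁ = 3.99π²/1.4² ≈ 20.092.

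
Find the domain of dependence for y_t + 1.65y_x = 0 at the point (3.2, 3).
A single point: x = -1.75. The characteristic through (3.2, 3) is x - 1.65t = const, so x = 3.2 - 1.65·3 = -1.75.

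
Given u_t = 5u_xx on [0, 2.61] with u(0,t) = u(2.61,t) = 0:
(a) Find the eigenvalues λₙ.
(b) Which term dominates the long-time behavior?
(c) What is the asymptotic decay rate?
Eigenvalues: λₙ = 5n²π²/2.61².
First three modes:
  n=1: λ₁ = 5π²/2.61² ≈ 7.244
  n=2: λ₂ = 20π²/2.61² ≈ 28.977 (4× faster decay)
  n=3: λ₃ = 45π²/2.61² ≈ 65.198 (9× faster decay)
As t → ∞, higher modes decay exponentially faster. The n=1 mode dominates: u ~ c₁ sin(πx/2.61) e^{-λ₁t}.
Decay rate: λ₁ = 5π²/2.61² ≈ 7.244.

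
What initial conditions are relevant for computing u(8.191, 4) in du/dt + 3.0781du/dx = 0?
A single point: x = -4.1214. The characteristic through (8.191, 4) is x - 3.0781t = const, so x = 8.191 - 3.0781·4 = -4.1214.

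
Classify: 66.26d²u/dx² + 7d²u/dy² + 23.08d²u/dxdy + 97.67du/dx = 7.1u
Rewriting in standard form: 66.26d²u/dx² + 23.08d²u/dxdy + 7d²u/dy² + 97.67du/dx - 7.1u = 0. Elliptic (discriminant = -1322.5936).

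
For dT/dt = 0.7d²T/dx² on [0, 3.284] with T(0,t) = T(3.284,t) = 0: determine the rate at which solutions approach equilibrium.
Eigenvalues: λₙ = 0.7n²π²/3.284².
First three modes:
  n=1: λ₁ = 0.7π²/3.284² ≈ 0.641
  n=2: λ₂ = 2.8π²/3.284² ≈ 2.562 (4× faster decay)
  n=3: λ₃ = 6.3π²/3.284² ≈ 5.765 (9× faster decay)
As t → ∞, higher modes decay exponentially faster. The n=1 mode dominates: T ~ c₁ sin(πx/3.284) e^{-λ₁t}.
Decay rate: λ₁ = 0.7π²/3.284² ≈ 0.641.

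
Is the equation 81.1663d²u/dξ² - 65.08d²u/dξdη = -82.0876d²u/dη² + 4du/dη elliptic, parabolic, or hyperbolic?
Rewriting in standard form: 81.1663d²u/dξ² - 65.08d²u/dξdη + 82.0876d²u/dη² - 4du/dη = 0. Computing B² - 4AC with A = 81.1663, B = -65.08, C = 82.0876: discriminant = -22415.58067152 (negative). Answer: elliptic.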